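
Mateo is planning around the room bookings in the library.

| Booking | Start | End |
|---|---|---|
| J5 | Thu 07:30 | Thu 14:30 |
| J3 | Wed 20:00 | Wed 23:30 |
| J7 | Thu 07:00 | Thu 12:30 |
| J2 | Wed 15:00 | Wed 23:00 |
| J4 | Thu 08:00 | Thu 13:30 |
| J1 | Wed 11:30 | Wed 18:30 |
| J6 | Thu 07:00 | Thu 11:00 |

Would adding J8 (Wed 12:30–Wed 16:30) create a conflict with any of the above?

J1: starts Wed 11:30 before J8 ends Wed 16:30, and ends Wed 18:30 after J8 starts Wed 12:30 → overlap.
J2: starts Wed 15:00 before J8 ends Wed 16:30, and ends Wed 23:00 after J8 starts Wed 12:30 → overlap.
J3: starts Wed 20:00 at or after J8 ends Wed 16:30 → clear.
J6: starts Thu 07:00 at or after J8 ends Wed 16:30 → clear.
J7: starts Thu 07:00 at or after J8 ends Wed 16:30 → clear.
J5: starts Thu 07:30 at or after J8 ends Wed 16:30 → clear.
J4: starts Thu 08:00 at or after J8 ends Wed 16:30 → clear.
J8 overlaps J1, J2.

Yes — it overlaps J1, J2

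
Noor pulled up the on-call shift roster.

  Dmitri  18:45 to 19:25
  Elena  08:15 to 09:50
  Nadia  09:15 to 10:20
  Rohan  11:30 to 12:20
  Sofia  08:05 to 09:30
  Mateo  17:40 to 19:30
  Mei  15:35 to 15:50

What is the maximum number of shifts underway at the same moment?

3

Sweep the timeline, counting +1 at each start and −1 at each end (ends before starts at a tie):
08:05 start Sofia → 1
08:15 start Elena → 2
09:15 start Nadia → 3
09:30 end Sofia → 2
09:50 end Elena → 1
10:20 end Nadia → 0
11:30 start Rohan → 1
12:20 end Rohan → 0
15:35 start Mei → 1
15:50 end Mei → 0
17:40 start Mateo → 1
18:45 start Dmitri → 2
19:25 end Dmitri → 1
19:30 end Mateo → 0
Peak is 3, at 09:15 (Elena, Nadia, Sofia).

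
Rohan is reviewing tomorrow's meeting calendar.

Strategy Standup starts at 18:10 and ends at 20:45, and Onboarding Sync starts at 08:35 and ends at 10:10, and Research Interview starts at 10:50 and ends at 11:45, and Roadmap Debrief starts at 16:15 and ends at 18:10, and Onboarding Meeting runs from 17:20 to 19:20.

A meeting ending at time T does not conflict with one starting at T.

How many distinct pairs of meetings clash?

2

Sorted by start: Onboarding Sync, Research Interview, Roadmap Debrief, Onboarding Meeting, Strategy Standup.
Research Interview starts after Onboarding Sync ends, so nothing later overlaps Onboarding Sync either.
Roadmap Debrief starts after Research Interview ends, so nothing later overlaps Research Interview either.
Onboarding Meeting starts before Roadmap Debrief ends → Roadmap Debrief and Onboarding Meeting overlap.
Strategy Standup starts exactly when Roadmap Debrief ends (back-to-back, no overlap).
Strategy Standup starts before Onboarding Meeting ends → Onboarding Meeting and Strategy Standup overlap.
Overlapping pairs: Onboarding Meeting & Roadmap Debrief, Onboarding Meeting & Strategy Standup — 2 in total.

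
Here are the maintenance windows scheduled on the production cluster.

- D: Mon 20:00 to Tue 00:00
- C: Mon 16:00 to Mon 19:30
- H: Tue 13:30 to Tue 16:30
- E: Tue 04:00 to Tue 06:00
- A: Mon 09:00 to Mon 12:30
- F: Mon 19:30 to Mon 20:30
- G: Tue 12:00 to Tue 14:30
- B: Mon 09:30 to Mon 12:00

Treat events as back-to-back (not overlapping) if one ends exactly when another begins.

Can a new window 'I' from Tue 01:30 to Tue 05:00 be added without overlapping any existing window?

A: ends Mon 12:30 at or before I starts Tue 01:30 → clear.
B: ends Mon 12:00 at or before I starts Tue 01:30 → clear.
C: ends Mon 19:30 at or before I starts Tue 01:30 → clear.
F: ends Mon 20:30 at or before I starts Tue 01:30 → clear.
D: ends Tue 00:00 at or before I starts Tue 01:30 → clear.
E: starts Tue 04:00 before I ends Tue 05:00, and ends Tue 06:00 after I starts Tue 01:30 → overlap.
G: starts Tue 12:00 at or after I ends Tue 05:00 → clear.
H: starts Tue 13:30 at or after I ends Tue 05:00 → clear.
I overlaps E.

No — it overlaps E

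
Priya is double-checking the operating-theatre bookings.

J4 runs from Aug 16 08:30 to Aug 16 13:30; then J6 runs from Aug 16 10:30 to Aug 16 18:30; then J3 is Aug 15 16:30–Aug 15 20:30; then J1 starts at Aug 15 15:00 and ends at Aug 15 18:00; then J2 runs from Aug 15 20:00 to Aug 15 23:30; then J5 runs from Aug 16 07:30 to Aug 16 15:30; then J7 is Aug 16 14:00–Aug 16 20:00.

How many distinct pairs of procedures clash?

7

Check each pair: they overlap iff neither finishes before the other starts.
Sorted by start: J1, J3, J2, J5, J4, J6, J7.
J3 starts before J1 ends → J1 and J3 overlap.
J2 starts after J1 ends, so J1 has no further overlaps.
J2 starts before J3 ends → J3 and J2 overlap.
J5 starts after J3 ends, so J3 has no further overlaps.
J5 starts after J2 ends, so J2 has no further overlaps.
J4 starts before J5 ends → J5 and J4 overlap.
J6 starts before J5 ends → J5 and J6 overlap.
J7 starts before J5 ends → J5 and J7 overlap.
J6 starts before J4 ends → J4 and J6 overlap.
J7 starts after J4 ends.
J7 starts before J6 ends → J6 and J7 overlap.
Overlapping pairs: J1 & J3, J2 & J3, J4 & J5, J4 & J6, J5 & J6, J5 & J7, J6 & J7 — 7 in total.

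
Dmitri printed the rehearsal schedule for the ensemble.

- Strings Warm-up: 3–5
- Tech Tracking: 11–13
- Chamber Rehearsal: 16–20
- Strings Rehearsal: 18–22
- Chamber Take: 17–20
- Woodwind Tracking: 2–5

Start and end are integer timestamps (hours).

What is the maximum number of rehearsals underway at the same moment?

Sort all start/end points and keep a running count:
2 start Woodwind Tracking → 1
3 start Strings Warm-up → 2
5 end Strings Warm-up → 1
5 end Woodwind Tracking → 0
11 start Tech Tracking → 1
13 end Tech Tracking → 0
16 start Chamber Rehearsal → 1
17 start Chamber Take → 2
18 start Strings Rehearsal → 3
20 end Chamber Rehearsal → 2
20 end Chamber Take → 1
22 end Strings Rehearsal → 0
Peak is 3, at 18 (Chamber Rehearsal, Chamber Take, Strings Rehearsal).

3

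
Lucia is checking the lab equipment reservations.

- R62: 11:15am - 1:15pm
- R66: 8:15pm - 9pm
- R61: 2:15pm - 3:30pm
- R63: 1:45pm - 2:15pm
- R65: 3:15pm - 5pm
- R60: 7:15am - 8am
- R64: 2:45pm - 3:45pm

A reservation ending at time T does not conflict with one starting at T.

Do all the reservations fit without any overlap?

No

Sorted by start: R60, R62, R63, R61, R64, R65, R66.
R62 starts after R60 ends, so R60 has no further overlaps.
R63 starts after R62 ends, so R62 has no further overlaps.
R61 starts exactly when R63 ends (back-to-back, no overlap), so R63 has no further overlaps.
R64 starts before R61 ends → R61 and R64 overlap.
That's a conflict, so the schedule is not conflict-free.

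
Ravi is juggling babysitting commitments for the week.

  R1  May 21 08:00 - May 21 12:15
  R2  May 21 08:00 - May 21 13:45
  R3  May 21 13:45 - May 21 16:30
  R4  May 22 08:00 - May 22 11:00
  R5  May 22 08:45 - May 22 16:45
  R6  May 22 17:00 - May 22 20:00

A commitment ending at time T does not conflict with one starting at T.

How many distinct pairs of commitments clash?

Sorted by start: R1, R2, R3, R4, R5, R6.
R2 starts before R1 ends → R1 and R2 overlap.
R3 starts after R1 ends, so nothing later overlaps R1 either.
R3 starts exactly when R2 ends (back-to-back, no overlap), so nothing later overlaps R2 either.
R4 starts after R3 ends, so nothing later overlaps R3 either.
R5 starts before R4 ends → R4 and R5 overlap.
R6 starts after R4 ends.
R6 starts after R5 ends.
Overlapping pairs: R1 & R2, R4 & R5 — 2 in total.

2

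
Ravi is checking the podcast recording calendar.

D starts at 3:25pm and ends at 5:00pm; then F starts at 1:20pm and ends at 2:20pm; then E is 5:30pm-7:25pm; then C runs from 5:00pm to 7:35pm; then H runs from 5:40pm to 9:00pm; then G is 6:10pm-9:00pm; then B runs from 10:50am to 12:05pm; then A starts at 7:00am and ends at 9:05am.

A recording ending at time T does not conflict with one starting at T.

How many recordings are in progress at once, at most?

4

Sort all start/end points and keep a running count:
7:00am start A → 1
9:05am end A → 0
10:50am start B → 1
12:05pm end B → 0
1:20pm start F → 1
2:20pm end F → 0
3:25pm start D → 1
5:00pm end D → 0
5:00pm start C → 1
5:30pm start E → 2
5:40pm start H → 3
6:10pm start G → 4
7:25pm end E → 3
7:35pm end C → 2
9:00pm end G → 1
9:00pm end H → 0
Peak is 4, at 6:10pm (C, E, G, H).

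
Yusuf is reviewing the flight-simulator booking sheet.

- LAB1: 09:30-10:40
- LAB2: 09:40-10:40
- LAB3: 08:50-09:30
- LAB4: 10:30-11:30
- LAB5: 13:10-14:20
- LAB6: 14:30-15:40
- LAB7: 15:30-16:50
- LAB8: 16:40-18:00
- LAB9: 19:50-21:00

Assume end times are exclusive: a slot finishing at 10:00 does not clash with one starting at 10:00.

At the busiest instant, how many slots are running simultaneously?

Walk through starts and ends in time order (an end at T is processed before a start at T):
08:50 start LAB3 → 1
09:30 end LAB3 → 0
09:30 start LAB1 → 1
09:40 start LAB2 → 2
10:30 start LAB4 → 3
10:40 end LAB1 → 2
10:40 end LAB2 → 1
11:30 end LAB4 → 0
13:10 start LAB5 → 1
14:20 end LAB5 → 0
14:30 start LAB6 → 1
15:30 start LAB7 → 2
15:40 end LAB6 → 1
16:40 start LAB8 → 2
16:50 end LAB7 → 1
18:00 end LAB8 → 0
19:50 start LAB9 → 1
21:00 end LAB9 → 0
Peak is 3, at 10:30 (LAB1, LAB2, LAB4).

3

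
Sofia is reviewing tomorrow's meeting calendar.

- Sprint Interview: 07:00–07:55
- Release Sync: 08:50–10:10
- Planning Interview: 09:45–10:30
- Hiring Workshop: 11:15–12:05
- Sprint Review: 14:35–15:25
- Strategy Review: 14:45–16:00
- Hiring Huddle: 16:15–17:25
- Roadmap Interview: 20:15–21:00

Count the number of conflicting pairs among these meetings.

Sorted by start: Sprint Interview, Release Sync, Planning Interview, Hiring Workshop, Sprint Review, Strategy Review, Hiring Huddle, Roadmap Interview.
Release Sync starts after Sprint Interview ends, so Sprint Interview has no further overlaps.
Planning Interview starts before Release Sync ends → Release Sync and Planning Interview overlap.
Hiring Workshop starts after Release Sync ends, so Release Sync has no further overlaps.
Hiring Workshop starts after Planning Interview ends, so Planning Interview has no further overlaps.
Sprint Review starts after Hiring Workshop ends, so Hiring Workshop has no further overlaps.
Strategy Review starts before Sprint Review ends → Sprint Review and Strategy Review overlap.
Hiring Huddle starts after Sprint Review ends, so Sprint Review has no further overlaps.
Hiring Huddle starts after Strategy Review ends, so Strategy Review has no further overlaps.
Roadmap Interview starts after Hiring Huddle ends.
Overlapping pairs: Planning Interview & Release Sync, Sprint Review & Strategy Review — 2 in total.

2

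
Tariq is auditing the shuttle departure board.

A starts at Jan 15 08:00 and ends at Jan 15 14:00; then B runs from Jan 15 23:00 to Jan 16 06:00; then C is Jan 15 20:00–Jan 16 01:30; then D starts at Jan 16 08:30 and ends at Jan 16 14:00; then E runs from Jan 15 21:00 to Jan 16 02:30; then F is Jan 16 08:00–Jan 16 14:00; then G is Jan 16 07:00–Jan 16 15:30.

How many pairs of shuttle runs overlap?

Check each pair: they overlap iff neither finishes before the other starts.
Sorted by start: A, C, E, B, G, F, D.
C starts after A ends, so A has no further overlaps.
E starts before C ends → C and E overlap.
B starts before C ends → C and B overlap.
G starts after C ends, so C has no further overlaps.
B starts before E ends → E and B overlap.
G starts after E ends, so E has no further overlaps.
G starts after B ends, so B has no further overlaps.
F starts before G ends → G and F overlap.
D starts before G ends → G and D overlap.
D starts before F ends → F and D overlap.
Overlapping pairs: B & C, B & E, C & E, D & F, D & G, F & G — 6 in total.

6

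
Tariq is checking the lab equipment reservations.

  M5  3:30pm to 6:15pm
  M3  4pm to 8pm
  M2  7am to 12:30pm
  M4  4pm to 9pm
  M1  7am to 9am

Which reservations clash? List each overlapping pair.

M1 & M2, M3 & M4, M3 & M5, M4 & M5

Two intervals overlap when each starts before the other ends.
Sorted by start: M1, M2, M5, M3, M4.
M2 starts before M1 ends → M1 and M2 overlap.
M5 starts after M1 ends — done with M1.
M5 starts after M2 ends — done with M2.
M3 starts before M5 ends → M5 and M3 overlap.
M4 starts before M5 ends → M5 and M4 overlap.
M4 starts before M3 ends → M3 and M4 overlap.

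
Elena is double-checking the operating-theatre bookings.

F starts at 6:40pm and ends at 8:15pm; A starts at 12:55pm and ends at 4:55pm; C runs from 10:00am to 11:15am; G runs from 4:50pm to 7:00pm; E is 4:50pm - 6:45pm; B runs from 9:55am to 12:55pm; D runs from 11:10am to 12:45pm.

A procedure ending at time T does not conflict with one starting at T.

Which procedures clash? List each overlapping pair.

A & E, A & G, B & C, B & D, C & D, E & F, E & G, F & G

Sorted by start: B, C, D, A, E, G, F.
C starts before B ends → B and C overlap.
D starts before B ends → B and D overlap.
A starts exactly when B ends (back-to-back, no overlap) — done with B.
D starts before C ends → C and D overlap.
A starts after C ends — done with C.
A starts after D ends — done with D.
E starts before A ends → A and E overlap.
G starts before A ends → A and G overlap.
F starts after A ends.
G starts before E ends → E and G overlap.
F starts before E ends → E and F overlap.
F starts before G ends → G and F overlap.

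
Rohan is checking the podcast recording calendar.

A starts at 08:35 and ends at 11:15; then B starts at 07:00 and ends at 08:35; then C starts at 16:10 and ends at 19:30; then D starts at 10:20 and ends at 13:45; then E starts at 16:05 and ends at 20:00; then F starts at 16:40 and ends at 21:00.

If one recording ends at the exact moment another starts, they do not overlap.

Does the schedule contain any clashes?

Sorted by start: B, A, D, E, C, F.
A starts exactly when B ends (back-to-back, no overlap), so B has no further overlaps.
D starts before A ends → A and D overlap.
That's a conflict, so the schedule is not conflict-free.

Yes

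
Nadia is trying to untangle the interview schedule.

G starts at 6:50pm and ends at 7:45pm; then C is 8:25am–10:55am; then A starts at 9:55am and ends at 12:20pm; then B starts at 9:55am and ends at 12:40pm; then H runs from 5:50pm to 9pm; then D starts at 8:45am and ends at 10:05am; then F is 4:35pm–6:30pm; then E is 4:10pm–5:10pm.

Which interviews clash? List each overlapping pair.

A & B, A & C, A & D, B & C, B & D, C & D, E & F, F & H, G & H

Two intervals overlap when each starts before the other ends.
Sorted by start: C, D, A, B, E, F, H, G.
D starts before C ends → C and D overlap.
A starts before C ends → C and A overlap.
B starts before C ends → C and B overlap.
E starts after C ends; C is clear from here.
A starts before D ends → D and A overlap.
B starts before D ends → D and B overlap.
E starts after D ends; D is clear from here.
B starts before A ends → A and B overlap.
E starts after A ends; A is clear from here.
E starts after B ends; B is clear from here.
F starts before E ends → E and F overlap.
H starts after E ends; E is clear from here.
H starts before F ends → F and H overlap.
G starts after F ends.
G starts before H ends → H and G overlap.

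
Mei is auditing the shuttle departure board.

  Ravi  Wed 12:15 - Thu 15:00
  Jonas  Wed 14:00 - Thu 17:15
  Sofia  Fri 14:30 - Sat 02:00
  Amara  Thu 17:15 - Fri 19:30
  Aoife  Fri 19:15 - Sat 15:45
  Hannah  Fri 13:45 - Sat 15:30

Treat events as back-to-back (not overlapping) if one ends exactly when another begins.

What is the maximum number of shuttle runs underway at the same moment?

Sweep the timeline, counting +1 at each start and −1 at each end (ends before starts at a tie):
Wed 12:15 start Ravi → 1
Wed 14:00 start Jonas → 2
Thu 15:00 end Ravi → 1
Thu 17:15 end Jonas → 0
Thu 17:15 start Amara → 1
Fri 13:45 start Hannah → 2
Fri 14:30 start Sofia → 3
Fri 19:15 start Aoife → 4
Fri 19:30 end Amara → 3
Sat 02:00 end Sofia → 2
Sat 15:30 end Hannah → 1
Sat 15:45 end Aoife → 0
Peak is 4, at Fri 19:15 (Amara, Aoife, Hannah, Sofia).

4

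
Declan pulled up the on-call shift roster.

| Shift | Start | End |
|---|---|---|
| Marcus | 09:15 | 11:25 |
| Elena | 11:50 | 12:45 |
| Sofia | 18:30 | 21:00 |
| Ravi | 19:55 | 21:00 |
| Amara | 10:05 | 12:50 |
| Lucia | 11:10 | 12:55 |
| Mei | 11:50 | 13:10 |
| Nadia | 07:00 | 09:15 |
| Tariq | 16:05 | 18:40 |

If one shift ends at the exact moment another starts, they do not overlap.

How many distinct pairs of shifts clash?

Sorted by start: Nadia, Marcus, Amara, Lucia, Elena, Mei, Tariq, Sofia, Ravi.
Marcus starts exactly when Nadia ends (back-to-back, no overlap); Nadia is clear from here.
Amara starts before Marcus ends → Marcus and Amara overlap.
Lucia starts before Marcus ends → Marcus and Lucia overlap.
Elena starts after Marcus ends; Marcus is clear from here.
Lucia starts before Amara ends → Amara and Lucia overlap.
Elena starts before Amara ends → Amara and Elena overlap.
Mei starts before Amara ends → Amara and Mei overlap.
Tariq starts after Amara ends; Amara is clear from here.
Elena starts before Lucia ends → Lucia and Elena overlap.
Mei starts before Lucia ends → Lucia and Mei overlap.
Tariq starts after Lucia ends; Lucia is clear from here.
Mei starts before Elena ends → Elena and Mei overlap.
Tariq starts after Elena ends; Elena is clear from here.
Tariq starts after Mei ends; Mei is clear from here.
Sofia starts before Tariq ends → Tariq and Sofia overlap.
Ravi starts after Tariq ends.
Ravi starts before Sofia ends → Sofia and Ravi overlap.
Overlapping pairs: Amara & Elena, Amara & Lucia, Amara & Marcus, Amara & Mei, Elena & Lucia, Elena & Mei, Lucia & Marcus, Lucia & Mei, Ravi & Sofia, Sofia & Tariq — 10 in total.

10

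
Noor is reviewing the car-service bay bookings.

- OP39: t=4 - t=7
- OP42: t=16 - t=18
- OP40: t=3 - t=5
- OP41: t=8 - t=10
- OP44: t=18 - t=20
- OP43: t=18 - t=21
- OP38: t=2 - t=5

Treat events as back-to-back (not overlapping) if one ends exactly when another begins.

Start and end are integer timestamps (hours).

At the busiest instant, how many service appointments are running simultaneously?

Walk through starts and ends in time order (an end at T is processed before a start at T):
t=2 start OP38 → 1
t=3 start OP40 → 2
t=4 start OP39 → 3
t=5 end OP38 → 2
t=5 end OP40 → 1
t=7 end OP39 → 0
t=8 start OP41 → 1
t=10 end OP41 → 0
t=16 start OP42 → 1
t=18 end OP42 → 0
t=18 start OP43 → 1
t=18 start OP44 → 2
t=20 end OP44 → 1
t=21 end OP43 → 0
Peak is 3, at t=4 (OP38, OP39, OP40).

3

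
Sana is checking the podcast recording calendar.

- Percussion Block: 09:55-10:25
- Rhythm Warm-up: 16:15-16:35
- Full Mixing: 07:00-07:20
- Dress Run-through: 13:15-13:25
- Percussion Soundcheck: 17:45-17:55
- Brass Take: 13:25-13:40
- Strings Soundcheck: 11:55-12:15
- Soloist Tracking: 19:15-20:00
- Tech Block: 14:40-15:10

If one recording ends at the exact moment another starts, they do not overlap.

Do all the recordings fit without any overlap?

Yes

Two intervals overlap when each starts before the other ends.
Sorted by start: Full Mixing, Percussion Block, Strings Soundcheck, Dress Run-through, Brass Take, Tech Block, Rhythm Warm-up, Percussion Soundcheck, Soloist Tracking.
Percussion Block starts after Full Mixing ends, so Full Mixing has no further overlaps.
Strings Soundcheck starts after Percussion Block ends, so Percussion Block has no further overlaps.
Dress Run-through starts after Strings Soundcheck ends, so Strings Soundcheck has no further overlaps.
Brass Take starts exactly when Dress Run-through ends (back-to-back, no overlap), so Dress Run-through has no further overlaps.
Tech Block starts after Brass Take ends, so Brass Take has no further overlaps.
Rhythm Warm-up starts after Tech Block ends, so Tech Block has no further overlaps.
Percussion Soundcheck starts after Rhythm Warm-up ends, so Rhythm Warm-up has no further overlaps.
Soloist Tracking starts after Percussion Soundcheck ends.
Every pair is clear; the schedule has no overlaps.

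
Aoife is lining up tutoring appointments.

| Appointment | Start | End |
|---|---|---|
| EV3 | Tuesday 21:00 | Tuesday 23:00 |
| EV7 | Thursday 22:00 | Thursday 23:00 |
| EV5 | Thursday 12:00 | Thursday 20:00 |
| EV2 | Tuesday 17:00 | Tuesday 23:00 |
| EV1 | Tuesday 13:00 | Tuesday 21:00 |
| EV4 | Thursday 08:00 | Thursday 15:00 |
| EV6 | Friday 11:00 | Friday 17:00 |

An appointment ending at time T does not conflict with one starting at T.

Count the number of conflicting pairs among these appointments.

Two intervals overlap when each starts before the other ends.
Sorted by start: EV1, EV2, EV3, EV4, EV5, EV7, EV6.
EV2 starts before EV1 ends → EV1 and EV2 overlap.
EV3 starts exactly when EV1 ends (back-to-back, no overlap), so nothing later overlaps EV1 either.
EV3 starts before EV2 ends → EV2 and EV3 overlap.
EV4 starts after EV2 ends, so nothing later overlaps EV2 either.
EV4 starts after EV3 ends, so nothing later overlaps EV3 either.
EV5 starts before EV4 ends → EV4 and EV5 overlap.
EV7 starts after EV4 ends, so nothing later overlaps EV4 either.
EV7 starts after EV5 ends, so nothing later overlaps EV5 either.
EV6 starts after EV7 ends.
Overlapping pairs: EV1 & EV2, EV2 & EV3, EV4 & EV5 — 3 in total.

3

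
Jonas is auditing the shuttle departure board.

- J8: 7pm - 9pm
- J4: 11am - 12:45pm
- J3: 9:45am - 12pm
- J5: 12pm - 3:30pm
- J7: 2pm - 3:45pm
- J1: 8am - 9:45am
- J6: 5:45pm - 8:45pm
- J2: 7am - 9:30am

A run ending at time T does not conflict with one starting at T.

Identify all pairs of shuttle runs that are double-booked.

Two intervals overlap when each starts before the other ends.
Sorted by start: J2, J1, J3, J4, J5, J7, J6, J8.
J1 starts before J2 ends → J2 and J1 overlap.
J3 starts after J2 ends; J2 is clear from here.
J3 starts exactly when J1 ends (back-to-back, no overlap); J1 is clear from here.
J4 starts before J3 ends → J3 and J4 overlap.
J5 starts exactly when J3 ends (back-to-back, no overlap); J3 is clear from here.
J5 starts before J4 ends → J4 and J5 overlap.
J7 starts after J4 ends; J4 is clear from here.
J7 starts before J5 ends → J5 and J7 overlap.
J6 starts after J5 ends; J5 is clear from here.
J6 starts after J7 ends; J7 is clear from here.
J8 starts before J6 ends → J6 and J8 overlap.

J1 & J2, J3 & J4, J4 & J5, J5 & J7, J6 & J8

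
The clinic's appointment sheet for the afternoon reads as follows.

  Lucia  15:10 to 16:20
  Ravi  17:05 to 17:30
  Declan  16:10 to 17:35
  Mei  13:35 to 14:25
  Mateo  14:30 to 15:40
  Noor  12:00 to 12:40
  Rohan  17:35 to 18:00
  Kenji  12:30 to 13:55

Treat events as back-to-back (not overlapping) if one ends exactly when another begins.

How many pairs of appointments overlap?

Sorted by start: Noor, Kenji, Mei, Mateo, Lucia, Declan, Ravi, Rohan.
Kenji starts before Noor ends → Noor and Kenji overlap.
Mei starts after Noor ends — done with Noor.
Mei starts before Kenji ends → Kenji and Mei overlap.
Mateo starts after Kenji ends — done with Kenji.
Mateo starts after Mei ends — done with Mei.
Lucia starts before Mateo ends → Mateo and Lucia overlap.
Declan starts after Mateo ends — done with Mateo.
Declan starts before Lucia ends → Lucia and Declan overlap.
Ravi starts after Lucia ends — done with Lucia.
Ravi starts before Declan ends → Declan and Ravi overlap.
Rohan starts exactly when Declan ends (back-to-back, no overlap).
Rohan starts after Ravi ends.
Overlapping pairs: Declan & Lucia, Declan & Ravi, Kenji & Mei, Kenji & Noor, Lucia & Mateo — 5 in total.

5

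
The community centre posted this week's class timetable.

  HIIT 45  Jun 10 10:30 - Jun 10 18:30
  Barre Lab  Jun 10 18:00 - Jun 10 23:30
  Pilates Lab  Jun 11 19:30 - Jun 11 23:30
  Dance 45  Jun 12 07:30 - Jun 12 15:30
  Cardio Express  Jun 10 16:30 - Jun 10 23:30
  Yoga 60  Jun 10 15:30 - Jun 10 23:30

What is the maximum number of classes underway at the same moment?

Sweep the timeline, counting +1 at each start and −1 at each end (ends before starts at a tie):
Jun 10 10:30 start HIIT 45 → 1
Jun 10 15:30 start Yoga 60 → 2
Jun 10 16:30 start Cardio Express → 3
Jun 10 18:00 start Barre Lab → 4
Jun 10 18:30 end HIIT 45 → 3
Jun 10 23:30 end Barre Lab → 2
Jun 10 23:30 end Cardio Express → 1
Jun 10 23:30 end Yoga 60 → 0
Jun 11 19:30 start Pilates Lab → 1
Jun 11 23:30 end Pilates Lab → 0
Jun 12 07:30 start Dance 45 → 1
Jun 12 15:30 end Dance 45 → 0
Peak is 4, at Jun 10 18:00 (Barre Lab, Cardio Express, HIIT 45, Yoga 60).

4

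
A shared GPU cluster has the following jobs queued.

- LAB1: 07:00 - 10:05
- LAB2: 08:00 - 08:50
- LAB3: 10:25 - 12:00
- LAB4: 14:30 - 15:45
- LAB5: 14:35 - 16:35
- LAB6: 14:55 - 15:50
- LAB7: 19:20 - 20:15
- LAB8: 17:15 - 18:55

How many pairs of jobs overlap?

Sorted by start: LAB1, LAB2, LAB3, LAB4, LAB5, LAB6, LAB8, LAB7.
LAB2 starts before LAB1 ends → LAB1 and LAB2 overlap.
LAB3 starts after LAB1 ends — done with LAB1.
LAB3 starts after LAB2 ends — done with LAB2.
LAB4 starts after LAB3 ends — done with LAB3.
LAB5 starts before LAB4 ends → LAB4 and LAB5 overlap.
LAB6 starts before LAB4 ends → LAB4 and LAB6 overlap.
LAB8 starts after LAB4 ends — done with LAB4.
LAB6 starts before LAB5 ends → LAB5 and LAB6 overlap.
LAB8 starts after LAB5 ends — done with LAB5.
LAB8 starts after LAB6 ends — done with LAB6.
LAB7 starts after LAB8 ends.
Overlapping pairs: LAB1 & LAB2, LAB4 & LAB5, LAB4 & LAB6, LAB5 & LAB6 — 4 in total.

4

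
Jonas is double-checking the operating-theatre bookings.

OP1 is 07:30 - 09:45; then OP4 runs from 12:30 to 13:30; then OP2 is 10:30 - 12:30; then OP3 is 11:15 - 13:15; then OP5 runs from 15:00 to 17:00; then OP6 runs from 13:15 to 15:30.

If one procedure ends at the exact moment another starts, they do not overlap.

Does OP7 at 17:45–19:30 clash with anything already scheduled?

OP1: ends 09:45 at or before OP7 starts 17:45 → clear.
OP2: ends 12:30 at or before OP7 starts 17:45 → clear.
OP3: ends 13:15 at or before OP7 starts 17:45 → clear.
OP4: ends 13:30 at or before OP7 starts 17:45 → clear.
OP6: ends 15:30 at or before OP7 starts 17:45 → clear.
OP5: ends 17:00 at or before OP7 starts 17:45 → clear.

No — it doesn't clash with anything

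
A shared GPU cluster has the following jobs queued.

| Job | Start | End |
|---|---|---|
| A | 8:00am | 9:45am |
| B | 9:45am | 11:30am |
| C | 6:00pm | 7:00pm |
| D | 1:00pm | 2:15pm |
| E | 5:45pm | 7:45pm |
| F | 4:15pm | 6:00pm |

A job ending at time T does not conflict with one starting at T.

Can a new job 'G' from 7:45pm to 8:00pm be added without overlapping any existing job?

Yes — the slot is free

A: ends 9:45am at or before G starts 7:45pm → clear.
B: ends 11:30am at or before G starts 7:45pm → clear.
D: ends 2:15pm at or before G starts 7:45pm → clear.
F: ends 6:00pm at or before G starts 7:45pm → clear.
E: ends 7:45pm at or before G starts 7:45pm → clear.
C: ends 7:00pm at or before G starts 7:45pm → clear.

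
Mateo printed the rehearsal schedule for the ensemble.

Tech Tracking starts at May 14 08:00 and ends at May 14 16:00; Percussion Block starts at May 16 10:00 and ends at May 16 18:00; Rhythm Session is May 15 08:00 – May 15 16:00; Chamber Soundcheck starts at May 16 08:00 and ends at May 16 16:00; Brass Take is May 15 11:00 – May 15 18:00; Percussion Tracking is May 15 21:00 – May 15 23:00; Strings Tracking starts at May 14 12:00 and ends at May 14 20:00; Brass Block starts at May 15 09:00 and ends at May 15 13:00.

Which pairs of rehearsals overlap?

Two intervals overlap when each starts before the other ends.
Sorted by start: Tech Tracking, Strings Tracking, Rhythm Session, Brass Block, Brass Take, Percussion Tracking, Chamber Soundcheck, Percussion Block.
Strings Tracking starts before Tech Tracking ends → Tech Tracking and Strings Tracking overlap.
Rhythm Session starts after Tech Tracking ends; Tech Tracking is clear from here.
Rhythm Session starts after Strings Tracking ends; Strings Tracking is clear from here.
Brass Block starts before Rhythm Session ends → Rhythm Session and Brass Block overlap.
Brass Take starts before Rhythm Session ends → Rhythm Session and Brass Take overlap.
Percussion Tracking starts after Rhythm Session ends; Rhythm Session is clear from here.
Brass Take starts before Brass Block ends → Brass Block and Brass Take overlap.
Percussion Tracking starts after Brass Block ends; Brass Block is clear from here.
Percussion Tracking starts after Brass Take ends; Brass Take is clear from here.
Chamber Soundcheck starts after Percussion Tracking ends; Percussion Tracking is clear from here.
Percussion Block starts before Chamber Soundcheck ends → Chamber Soundcheck and Percussion Block overlap.

Brass Block & Brass Take, Brass Block & Rhythm Session, Brass Take & Rhythm Session, Chamber Soundcheck & Percussion Block, Strings Tracking & Tech Tracking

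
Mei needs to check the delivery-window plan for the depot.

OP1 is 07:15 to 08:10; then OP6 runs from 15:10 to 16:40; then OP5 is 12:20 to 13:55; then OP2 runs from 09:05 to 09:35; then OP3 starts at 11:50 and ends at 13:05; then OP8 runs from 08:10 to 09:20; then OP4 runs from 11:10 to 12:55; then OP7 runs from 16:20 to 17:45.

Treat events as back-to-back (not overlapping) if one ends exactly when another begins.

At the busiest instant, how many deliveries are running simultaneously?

Sweep the timeline, counting +1 at each start and −1 at each end (ends before starts at a tie):
07:15 start OP1 → 1
08:10 end OP1 → 0
08:10 start OP8 → 1
09:05 start OP2 → 2
09:20 end OP8 → 1
09:35 end OP2 → 0
11:10 start OP4 → 1
11:50 start OP3 → 2
12:20 start OP5 → 3
12:55 end OP4 → 2
13:05 end OP3 → 1
13:55 end OP5 → 0
15:10 start OP6 → 1
16:20 start OP7 → 2
16:40 end OP6 → 1
17:45 end OP7 → 0
Peak is 3, at 12:20 (OP3, OP4, OP5).

3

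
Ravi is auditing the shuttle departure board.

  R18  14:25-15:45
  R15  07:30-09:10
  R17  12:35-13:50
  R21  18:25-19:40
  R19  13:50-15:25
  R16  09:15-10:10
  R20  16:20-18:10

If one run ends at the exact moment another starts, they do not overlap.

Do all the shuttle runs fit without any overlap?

Check each pair: they overlap iff neither finishes before the other starts.
Sorted by start: R15, R16, R17, R19, R18, R20, R21.
R16 starts after R15 ends, so nothing later overlaps R15 either.
R17 starts after R16 ends, so nothing later overlaps R16 either.
R19 starts exactly when R17 ends (back-to-back, no overlap), so nothing later overlaps R17 either.
R18 starts before R19 ends → R19 and R18 overlap.
That's a conflict, so the schedule is not conflict-free.

No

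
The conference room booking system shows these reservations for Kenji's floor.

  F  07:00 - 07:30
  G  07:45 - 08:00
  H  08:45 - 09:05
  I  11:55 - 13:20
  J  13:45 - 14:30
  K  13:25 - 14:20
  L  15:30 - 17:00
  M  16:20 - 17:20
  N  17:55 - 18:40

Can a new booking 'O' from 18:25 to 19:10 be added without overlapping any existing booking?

No — it overlaps N

F: ends 07:30 at or before O starts 18:25 → clear.
G: ends 08:00 at or before O starts 18:25 → clear.
H: ends 09:05 at or before O starts 18:25 → clear.
I: ends 13:20 at or before O starts 18:25 → clear.
K: ends 14:20 at or before O starts 18:25 → clear.
J: ends 14:30 at or before O starts 18:25 → clear.
L: ends 17:00 at or before O starts 18:25 → clear.
M: ends 17:20 at or before O starts 18:25 → clear.
N: starts 17:55 before O ends 19:10, and ends 18:40 after O starts 18:25 → overlap.
O overlaps N.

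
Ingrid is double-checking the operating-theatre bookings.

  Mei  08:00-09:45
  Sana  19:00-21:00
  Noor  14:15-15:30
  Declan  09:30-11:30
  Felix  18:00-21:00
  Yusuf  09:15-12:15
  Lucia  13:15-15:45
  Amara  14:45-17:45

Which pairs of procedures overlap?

Sorted by start: Mei, Yusuf, Declan, Lucia, Noor, Amara, Felix, Sana.
Yusuf starts before Mei ends → Mei and Yusuf overlap.
Declan starts before Mei ends → Mei and Declan overlap.
Lucia starts after Mei ends, so Mei has no further overlaps.
Declan starts before Yusuf ends → Yusuf and Declan overlap.
Lucia starts after Yusuf ends, so Yusuf has no further overlaps.
Lucia starts after Declan ends, so Declan has no further overlaps.
Noor starts before Lucia ends → Lucia and Noor overlap.
Amara starts before Lucia ends → Lucia and Amara overlap.
Felix starts after Lucia ends, so Lucia has no further overlaps.
Amara starts before Noor ends → Noor and Amara overlap.
Felix starts after Noor ends, so Noor has no further overlaps.
Felix starts after Amara ends, so Amara has no further overlaps.
Sana starts before Felix ends → Felix and Sana overlap.

Amara & Lucia, Amara & Noor, Declan & Mei, Declan & Yusuf, Felix & Sana, Lucia & Noor, Mei & Yusuf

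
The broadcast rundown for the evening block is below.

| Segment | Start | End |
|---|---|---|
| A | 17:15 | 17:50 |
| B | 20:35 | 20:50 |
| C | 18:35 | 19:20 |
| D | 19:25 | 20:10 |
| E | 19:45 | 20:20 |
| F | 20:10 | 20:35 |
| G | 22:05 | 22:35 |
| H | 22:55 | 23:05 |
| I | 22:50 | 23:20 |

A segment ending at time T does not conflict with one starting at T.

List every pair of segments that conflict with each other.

D & E, E & F, H & I

Sorted by start: A, C, D, E, F, B, G, I, H.
C starts after A ends; A is clear from here.
D starts after C ends; C is clear from here.
E starts before D ends → D and E overlap.
F starts exactly when D ends (back-to-back, no overlap); D is clear from here.
F starts before E ends → E and F overlap.
B starts after E ends; E is clear from here.
B starts exactly when F ends (back-to-back, no overlap); F is clear from here.
G starts after B ends; B is clear from here.
I starts after G ends; G is clear from here.
H starts before I ends → I and H overlap.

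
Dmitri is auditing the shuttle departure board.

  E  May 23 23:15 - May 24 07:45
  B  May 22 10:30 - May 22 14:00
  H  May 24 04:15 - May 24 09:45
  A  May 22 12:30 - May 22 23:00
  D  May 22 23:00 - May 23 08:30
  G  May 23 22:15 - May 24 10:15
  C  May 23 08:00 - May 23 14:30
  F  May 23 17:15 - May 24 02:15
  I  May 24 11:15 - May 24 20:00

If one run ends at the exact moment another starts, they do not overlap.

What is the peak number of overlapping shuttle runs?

3

Walk through starts and ends in time order (an end at T is processed before a start at T):
May 22 10:30 start B → 1
May 22 12:30 start A → 2
May 22 14:00 end B → 1
May 22 23:00 end A → 0
May 22 23:00 start D → 1
May 23 08:00 start C → 2
May 23 08:30 end D → 1
May 23 14:30 end C → 0
May 23 17:15 start F → 1
May 23 22:15 start G → 2
May 23 23:15 start E → 3
May 24 02:15 end F → 2
May 24 04:15 start H → 3
May 24 07:45 end E → 2
May 24 09:45 end H → 1
May 24 10:15 end G → 0
May 24 11:15 start I → 1
May 24 20:00 end I → 0
Peak is 3, at May 23 23:15 (E, F, G).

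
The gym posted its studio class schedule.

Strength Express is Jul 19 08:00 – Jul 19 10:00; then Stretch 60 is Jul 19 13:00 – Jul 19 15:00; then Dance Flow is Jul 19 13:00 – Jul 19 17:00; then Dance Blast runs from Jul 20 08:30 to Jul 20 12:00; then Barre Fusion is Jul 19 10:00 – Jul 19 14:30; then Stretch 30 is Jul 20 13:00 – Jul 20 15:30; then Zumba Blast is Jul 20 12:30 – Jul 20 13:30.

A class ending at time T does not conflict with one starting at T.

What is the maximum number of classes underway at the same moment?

3

Walk through starts and ends in time order (an end at T is processed before a start at T):
Jul 19 08:00 start Strength Express → 1
Jul 19 10:00 end Strength Express → 0
Jul 19 10:00 start Barre Fusion → 1
Jul 19 13:00 start Dance Flow → 2
Jul 19 13:00 start Stretch 60 → 3
Jul 19 14:30 end Barre Fusion → 2
Jul 19 15:00 end Stretch 60 → 1
Jul 19 17:00 end Dance Flow → 0
Jul 20 08:30 start Dance Blast → 1
Jul 20 12:00 end Dance Blast → 0
Jul 20 12:30 start Zumba Blast → 1
Jul 20 13:00 start Stretch 30 → 2
Jul 20 13:30 end Zumba Blast → 1
Jul 20 15:30 end Stretch 30 → 0
Peak is 3, at Jul 19 13:00 (Barre Fusion, Dance Flow, Stretch 60).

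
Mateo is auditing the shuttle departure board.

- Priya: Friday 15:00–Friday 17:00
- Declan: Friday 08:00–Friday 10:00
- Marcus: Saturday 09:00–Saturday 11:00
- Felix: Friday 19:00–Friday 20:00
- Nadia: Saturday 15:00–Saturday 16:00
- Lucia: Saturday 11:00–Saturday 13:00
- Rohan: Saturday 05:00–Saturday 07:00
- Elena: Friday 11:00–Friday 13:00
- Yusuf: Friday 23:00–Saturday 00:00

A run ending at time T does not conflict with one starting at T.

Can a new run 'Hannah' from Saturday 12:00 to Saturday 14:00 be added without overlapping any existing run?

No — it overlaps Lucia

Declan: ends Friday 10:00 at or before Hannah starts Saturday 12:00 → clear.
Elena: ends Friday 13:00 at or before Hannah starts Saturday 12:00 → clear.
Priya: ends Friday 17:00 at or before Hannah starts Saturday 12:00 → clear.
Felix: ends Friday 20:00 at or before Hannah starts Saturday 12:00 → clear.
Yusuf: ends Saturday 00:00 at or before Hannah starts Saturday 12:00 → clear.
Rohan: ends Saturday 07:00 at or before Hannah starts Saturday 12:00 → clear.
Marcus: ends Saturday 11:00 at or before Hannah starts Saturday 12:00 → clear.
Lucia: starts Saturday 11:00 before Hannah ends Saturday 14:00, and ends Saturday 13:00 after Hannah starts Saturday 12:00 → overlap.
Nadia: starts Saturday 15:00 at or after Hannah ends Saturday 14:00 → clear.
Hannah overlaps Lucia.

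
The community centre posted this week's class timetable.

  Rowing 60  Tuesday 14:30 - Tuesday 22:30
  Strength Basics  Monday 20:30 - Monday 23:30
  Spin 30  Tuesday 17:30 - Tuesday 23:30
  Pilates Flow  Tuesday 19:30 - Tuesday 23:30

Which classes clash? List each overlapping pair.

Pilates Flow & Rowing 60, Pilates Flow & Spin 30, Rowing 60 & Spin 30

Sorted by start: Strength Basics, Rowing 60, Spin 30, Pilates Flow.
Rowing 60 starts after Strength Basics ends, so Strength Basics has no further overlaps.
Spin 30 starts before Rowing 60 ends → Rowing 60 and Spin 30 overlap.
Pilates Flow starts before Rowing 60 ends → Rowing 60 and Pilates Flow overlap.
Pilates Flow starts before Spin 30 ends → Spin 30 and Pilates Flow overlap.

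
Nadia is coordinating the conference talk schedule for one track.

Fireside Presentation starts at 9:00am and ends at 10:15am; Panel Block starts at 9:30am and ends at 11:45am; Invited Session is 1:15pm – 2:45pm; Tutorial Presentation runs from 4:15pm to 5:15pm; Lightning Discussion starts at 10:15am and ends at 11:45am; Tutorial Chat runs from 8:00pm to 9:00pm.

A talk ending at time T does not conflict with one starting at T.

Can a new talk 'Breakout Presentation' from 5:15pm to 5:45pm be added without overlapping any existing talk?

Fireside Presentation: ends 10:15am at or before Breakout Presentation starts 5:15pm → clear.
Panel Block: ends 11:45am at or before Breakout Presentation starts 5:15pm → clear.
Lightning Discussion: ends 11:45am at or before Breakout Presentation starts 5:15pm → clear.
Invited Session: ends 2:45pm at or before Breakout Presentation starts 5:15pm → clear.
Tutorial Presentation: ends 5:15pm at or before Breakout Presentation starts 5:15pm → clear.
Tutorial Chat: starts 8:00pm at or after Breakout Presentation ends 5:45pm → clear.

Yes — the slot is free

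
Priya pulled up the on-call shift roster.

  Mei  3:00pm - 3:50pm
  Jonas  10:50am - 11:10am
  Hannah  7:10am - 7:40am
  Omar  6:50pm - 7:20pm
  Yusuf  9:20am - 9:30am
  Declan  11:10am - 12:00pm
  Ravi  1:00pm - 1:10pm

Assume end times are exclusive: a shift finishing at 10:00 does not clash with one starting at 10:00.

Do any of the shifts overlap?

Two intervals overlap when each starts before the other ends.
Sorted by start: Hannah, Yusuf, Jonas, Declan, Ravi, Mei, Omar.
Yusuf starts after Hannah ends, so nothing later overlaps Hannah either.
Jonas starts after Yusuf ends, so nothing later overlaps Yusuf either.
Declan starts exactly when Jonas ends (back-to-back, no overlap), so nothing later overlaps Jonas either.
Ravi starts after Declan ends, so nothing later overlaps Declan either.
Mei starts after Ravi ends, so nothing later overlaps Ravi either.
Omar starts after Mei ends.
Every pair is clear; the schedule has no overlaps.

No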